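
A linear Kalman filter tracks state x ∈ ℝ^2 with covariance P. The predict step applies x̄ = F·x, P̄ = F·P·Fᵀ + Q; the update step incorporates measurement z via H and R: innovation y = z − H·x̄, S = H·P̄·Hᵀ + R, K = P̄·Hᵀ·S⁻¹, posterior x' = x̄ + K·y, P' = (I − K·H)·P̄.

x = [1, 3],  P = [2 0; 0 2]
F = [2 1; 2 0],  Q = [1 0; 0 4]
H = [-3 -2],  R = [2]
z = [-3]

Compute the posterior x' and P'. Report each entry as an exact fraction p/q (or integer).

x' = [9/5, -278/245]
P' = [6/5 -8/5; -8/5 636/245]

x̄ = F·x = [5, 2]
P̄ = F·P·Fᵀ + Q = [11 8; 8 12]
y = z − H·x̄ = [16]
S = H·P̄·Hᵀ + R = [245]
K = P̄·Hᵀ·S⁻¹ = [-1/5; -48/245]
x' = x̄ + K·y = [9/5, -278/245]
P' = (I − K·H)·P̄ = [6/5 -8/5; -8/5 636/245]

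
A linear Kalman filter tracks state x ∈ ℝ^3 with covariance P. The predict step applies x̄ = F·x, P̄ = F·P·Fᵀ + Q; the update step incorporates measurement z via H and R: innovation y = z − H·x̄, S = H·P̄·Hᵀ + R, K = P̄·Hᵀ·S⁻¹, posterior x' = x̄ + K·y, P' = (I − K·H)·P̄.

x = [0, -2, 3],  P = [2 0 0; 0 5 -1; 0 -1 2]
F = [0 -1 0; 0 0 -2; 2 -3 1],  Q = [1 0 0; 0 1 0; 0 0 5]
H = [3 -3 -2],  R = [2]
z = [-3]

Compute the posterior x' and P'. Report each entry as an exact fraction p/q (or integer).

x̄ = F·x = [2, -6, 9]
P̄ = F·P·Fᵀ + Q = [6 -2 16; -2 9 -10; 16 -10 66]
y = z − H·x̄ = [-9]
S = H·P̄·Hᵀ + R = [125]
K = P̄·Hᵀ·S⁻¹ = [-8/125; -13/125; -54/125]
x' = x̄ + K·y = [322/125, -633/125, 1611/125]
P' = (I − K·H)·P̄ = [686/125 -354/125 1568/125; -354/125 956/125 -1952/125; 1568/125 -1952/125 5334/125]

x' = [322/125, -633/125, 1611/125]
P' = [686/125 -354/125 1568/125; -354/125 956/125 -1952/125; 1568/125 -1952/125 5334/125]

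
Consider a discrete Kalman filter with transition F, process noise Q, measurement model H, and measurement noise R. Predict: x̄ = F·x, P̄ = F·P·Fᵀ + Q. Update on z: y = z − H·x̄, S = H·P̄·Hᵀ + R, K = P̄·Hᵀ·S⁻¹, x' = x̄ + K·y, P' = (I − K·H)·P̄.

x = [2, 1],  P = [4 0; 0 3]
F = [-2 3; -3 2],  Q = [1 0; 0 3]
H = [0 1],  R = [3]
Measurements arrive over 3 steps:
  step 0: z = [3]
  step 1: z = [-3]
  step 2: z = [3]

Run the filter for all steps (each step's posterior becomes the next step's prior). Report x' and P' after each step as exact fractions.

step 0: x̄ = F·x = [-1, -4]
step 0: P̄ = F·P·Fᵀ + Q = [44 42; 42 51]
step 0: y = z − H·x̄ = [7]
step 0: S = H·P̄·Hᵀ + R = [54]
step 0: K = P̄·Hᵀ·S⁻¹ = [7/9; 17/18]
step 0: x' = x̄ + K·y = [40/9, 47/18]
step 0: P' = (I − K·H)·P̄ = [34/3 7/3; 7/3 17/6]
step 1: x̄ = F·x = [-19/18, -73/9]
step 1: P̄ = F·P·Fᵀ + Q = [263/6 164/3; 164/3 265/3]
step 1: y = z − H·x̄ = [46/9]
step 1: S = H·P̄·Hᵀ + R = [274/3]
step 1: K = P̄·Hᵀ·S⁻¹ = [82/137; 265/274]
step 1: x' = x̄ + K·y = [549/274, -434/137]
step 1: P' = (I − K·H)·P̄ = [3045/274 246/137; 246/137 795/274]
step 2: x̄ = F·x = [-1851/137, -3383/274]
step 2: P̄ = F·P·Fᵀ + Q = [13705/274 8322/137; 8322/137 25503/274]
step 2: y = z − H·x̄ = [4205/274]
step 2: S = H·P̄·Hᵀ + R = [26325/274]
step 2: K = P̄·Hᵀ·S⁻¹ = [5548/8775; 8501/8775]
step 2: x' = x̄ + K·y = [-6683/1755, 4424/1755]
step 2: P' = (I − K·H)·P̄ = [67933/5850 5548/2925; 5548/2925 8501/2925]

step 0: x' = [40/9, 47/18], P' = [34/3 7/3; 7/3 17/6]
step 1: x' = [549/274, -434/137], P' = [3045/274 246/137; 246/137 795/274]
step 2: x' = [-6683/1755, 4424/1755], P' = [67933/5850 5548/2925; 5548/2925 8501/2925]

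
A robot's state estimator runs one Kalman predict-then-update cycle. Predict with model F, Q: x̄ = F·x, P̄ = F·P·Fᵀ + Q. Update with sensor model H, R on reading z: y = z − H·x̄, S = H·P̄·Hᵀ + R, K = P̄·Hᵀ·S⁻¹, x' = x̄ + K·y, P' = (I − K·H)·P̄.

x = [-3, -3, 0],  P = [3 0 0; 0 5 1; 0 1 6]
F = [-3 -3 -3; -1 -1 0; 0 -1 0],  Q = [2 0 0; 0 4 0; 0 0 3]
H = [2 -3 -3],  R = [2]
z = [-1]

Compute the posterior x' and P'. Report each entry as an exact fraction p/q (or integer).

x' = [2059/158, 933/158, 489/158]
P' = [21487/316 8061/316 6159/316; 8061/316 3783/316 1589/316; 6159/316 1589/316 2519/316]

x̄ = F·x = [18, 6, 3]
P̄ = F·P·Fᵀ + Q = [146 27 18; 27 12 5; 18 5 8]
y = z − H·x̄ = [-10]
S = H·P̄·Hᵀ + R = [316]
K = P̄·Hᵀ·S⁻¹ = [157/316; 3/316; -3/316]
x' = x̄ + K·y = [2059/158, 933/158, 489/158]
P' = (I − K·H)·P̄ = [21487/316 8061/316 6159/316; 8061/316 3783/316 1589/316; 6159/316 1589/316 2519/316]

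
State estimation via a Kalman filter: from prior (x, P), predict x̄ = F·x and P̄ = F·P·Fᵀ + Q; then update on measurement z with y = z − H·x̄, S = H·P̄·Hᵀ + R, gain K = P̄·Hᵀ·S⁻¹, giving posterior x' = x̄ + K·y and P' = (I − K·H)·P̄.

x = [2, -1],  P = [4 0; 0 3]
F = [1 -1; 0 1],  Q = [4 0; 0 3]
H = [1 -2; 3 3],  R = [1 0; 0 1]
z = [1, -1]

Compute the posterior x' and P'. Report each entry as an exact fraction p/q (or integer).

x' = [359/2382, -367/794]
P' = [188/1191 -67/794; -67/794 48/397]

x̄ = F·x = [3, -1]
P̄ = F·P·Fᵀ + Q = [11 -3; -3 6]
y = z − H·x̄ = [-4, -7]
S = H·P̄·Hᵀ + R = [48 6; 6 100]
K = P̄·Hᵀ·S⁻¹ = [389/1191 175/794; -259/794 87/794]
x' = x̄ + K·y = [359/2382, -367/794]
P' = (I − K·H)·P̄ = [188/1191 -67/794; -67/794 48/397]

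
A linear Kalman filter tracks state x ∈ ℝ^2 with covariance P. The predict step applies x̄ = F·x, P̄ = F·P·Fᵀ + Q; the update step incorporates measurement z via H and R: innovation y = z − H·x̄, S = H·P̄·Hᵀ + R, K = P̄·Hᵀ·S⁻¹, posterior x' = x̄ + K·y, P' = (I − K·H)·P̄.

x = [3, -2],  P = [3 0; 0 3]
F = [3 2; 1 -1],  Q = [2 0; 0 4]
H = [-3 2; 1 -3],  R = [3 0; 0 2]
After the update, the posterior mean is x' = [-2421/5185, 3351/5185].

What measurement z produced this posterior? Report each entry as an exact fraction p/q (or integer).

x̄ = F·x = [5, 5]
P̄ = F·P·Fᵀ + Q = [41 3; 3 10]
S = H·P̄·Hᵀ + R = [376 -150; -150 115]
K = P̄·Hᵀ·S⁻¹ = [-1731/4148 -2759/10370; -557/4148 -4251/10370]
x' − x̄ = [-28346/5185, -22574/5185] = K·y
y = (KᵀK)⁻¹·Kᵀ·(x' − x̄) = [8, 8]
z = y + H·x̄ = [8, 8] + [-5, -10] = [3, -2]

z = [3, -2]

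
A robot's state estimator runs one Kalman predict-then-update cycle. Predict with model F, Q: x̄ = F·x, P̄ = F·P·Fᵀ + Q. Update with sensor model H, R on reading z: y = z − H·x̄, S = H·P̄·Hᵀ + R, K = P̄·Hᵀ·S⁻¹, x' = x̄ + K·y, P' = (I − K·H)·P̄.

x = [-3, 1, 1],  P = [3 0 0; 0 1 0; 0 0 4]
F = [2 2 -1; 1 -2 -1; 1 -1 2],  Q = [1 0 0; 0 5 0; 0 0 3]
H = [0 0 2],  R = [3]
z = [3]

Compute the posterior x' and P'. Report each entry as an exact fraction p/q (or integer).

x' = [-531/95, -612/95, 132/95]
P' = [1931/95 522/95 -12/95; 522/95 1484/95 -9/95; -12/95 -9/95 69/95]

x̄ = F·x = [-5, -6, -2]
P̄ = F·P·Fᵀ + Q = [21 6 -4; 6 16 -3; -4 -3 23]
y = z − H·x̄ = [7]
S = H·P̄·Hᵀ + R = [95]
K = P̄·Hᵀ·S⁻¹ = [-8/95; -6/95; 46/95]
x' = x̄ + K·y = [-531/95, -612/95, 132/95]
P' = (I − K·H)·P̄ = [1931/95 522/95 -12/95; 522/95 1484/95 -9/95; -12/95 -9/95 69/95]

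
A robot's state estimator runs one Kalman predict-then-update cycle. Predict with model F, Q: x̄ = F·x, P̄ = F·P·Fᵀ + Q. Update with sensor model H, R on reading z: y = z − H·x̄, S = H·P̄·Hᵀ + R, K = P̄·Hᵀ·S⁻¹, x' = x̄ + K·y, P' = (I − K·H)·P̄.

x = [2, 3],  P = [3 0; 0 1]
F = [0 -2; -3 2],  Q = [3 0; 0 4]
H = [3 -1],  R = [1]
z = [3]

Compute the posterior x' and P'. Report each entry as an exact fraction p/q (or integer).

x' = [-71/41, -329/41]
P' = [236/123 683/123; 683/123 2096/123]

x̄ = F·x = [-6, 0]
P̄ = F·P·Fᵀ + Q = [7 -4; -4 35]
y = z − H·x̄ = [21]
S = H·P̄·Hᵀ + R = [123]
K = P̄·Hᵀ·S⁻¹ = [25/123; -47/123]
x' = x̄ + K·y = [-71/41, -329/41]
P' = (I − K·H)·P̄ = [236/123 683/123; 683/123 2096/123]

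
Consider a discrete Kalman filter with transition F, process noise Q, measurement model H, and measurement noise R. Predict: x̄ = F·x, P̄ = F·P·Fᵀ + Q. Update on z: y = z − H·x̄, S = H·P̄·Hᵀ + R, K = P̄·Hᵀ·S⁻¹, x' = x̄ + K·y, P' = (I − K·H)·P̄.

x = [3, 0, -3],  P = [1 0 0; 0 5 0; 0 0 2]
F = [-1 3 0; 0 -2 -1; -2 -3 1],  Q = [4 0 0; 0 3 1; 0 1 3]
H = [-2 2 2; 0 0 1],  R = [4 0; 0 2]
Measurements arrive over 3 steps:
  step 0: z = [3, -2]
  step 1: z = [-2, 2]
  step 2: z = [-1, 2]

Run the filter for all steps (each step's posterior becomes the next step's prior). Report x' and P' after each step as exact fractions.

step 0: x' = [-1021/404, 989/404, -657/202], P' = [4719/1414 1424/707 568/707; 1424/707 4271/1414 -449/707; 568/707 -449/707 1080/707]
step 1: x' = [23293183/4439383, 16591369/8878766, 9977801/4439383], P' = [18058792/4439383 10822909/4439383 4824338/4439383; 10822909/4439383 12543877/4439383 -607292/4439383; 4824338/4439383 -607292/4439383 6142662/4439383]
step 2: x' = [-9400688815/6842837683, -12813425884/6842837683, 2423805202/6842837683], P' = [27042284077/6842837683 16094363475/6842837683 7377178086/6842837683; 16094363475/6842837683 18897893472/6842837683 -980320642/6842837683; 7377178086/6842837683 -980320642/6842837683 9478693594/6842837683]

step 0: x̄ = F·x = [-3, 3, -9]
step 0: P̄ = F·P·Fᵀ + Q = [50 -30 -43; -30 25 29; -43 29 54]
step 0: y = z − H·x̄ = [9, 7]
step 0: S = H·P̄·Hᵀ + R = [1336 252; 252 56]
step 0: K = P̄·Hᵀ·S⁻¹ = [-105/404 284/707; 75/404 -449/1414; 9/202 540/707]
step 0: x' = x̄ + K·y = [-1021/404, 989/404, -657/202]
step 0: P' = (I − K·H)·P̄ = [4719/1414 1424/707 568/707; 1424/707 4271/1414 -449/707; 568/707 -449/707 1080/707]
step 1: x̄ = F·x = [997/101, -166/101, -2239/404]
step 1: P̄ = F·P·Fᵀ + Q = [15863/707 -1150/101 -41375/1414; -1150/101 1421/101 2689/101; -41375/1414 2689/101 98737/1414]
step 1: y = z − H·x̄ = [6487/202, 3047/404]
step 1: S = H·P̄·Hᵀ + R = [97718/101 25394/101; 25394/101 101565/1414]
step 1: K = P̄·Hᵀ·S⁻¹ = [-2411545/8878766 2412169/4439383; 556838/4439383 -303646/4439383; 355516/4439383 3071331/4439383]
step 1: x' = x̄ + K·y = [23293183/4439383, 16591369/8878766, 9977801/4439383]
step 1: P' = (I − K·H)·P̄ = [18058792/4439383 10822909/4439383 4824338/4439383; 10822909/4439383 12543877/4439383 -607292/4439383; 4824338/4439383 -607292/4439383 6142662/4439383]
step 2: x̄ = F·x = [3187741/8878766, -26569170/4439383, -122991237/8878766]
step 2: P̄ = F·P·Fᵀ + Q = [83773763/4439383 -46971230/4439383 -115892250/4439383; -46971230/4439383 67207151/4439383 125893003/4439383; -115892250/4439383 125893003/4439383 318812180/4439383]
step 2: y = z − H·x̄ = [174877935/4439383, 140748769/8878766]
step 2: S = H·P̄·Hᵀ + R = [4206981772/4439383 1121194866/4439383; 1121194866/4439383 327690946/4439383]
step 2: K = P̄·Hᵀ·S⁻¹ = [-162306478/622076153 3688589043/6842837683; 165746305/1244152306 -490160321/6842837683; 50963403/622076153 4739346797/6842837683]
step 2: x' = x̄ + K·y = [-9400688815/6842837683, -12813425884/6842837683, 2423805202/6842837683]
step 2: P' = (I − K·H)·P̄ = [27042284077/6842837683 16094363475/6842837683 7377178086/6842837683; 16094363475/6842837683 18897893472/6842837683 -980320642/6842837683; 7377178086/6842837683 -980320642/6842837683 9478693594/6842837683]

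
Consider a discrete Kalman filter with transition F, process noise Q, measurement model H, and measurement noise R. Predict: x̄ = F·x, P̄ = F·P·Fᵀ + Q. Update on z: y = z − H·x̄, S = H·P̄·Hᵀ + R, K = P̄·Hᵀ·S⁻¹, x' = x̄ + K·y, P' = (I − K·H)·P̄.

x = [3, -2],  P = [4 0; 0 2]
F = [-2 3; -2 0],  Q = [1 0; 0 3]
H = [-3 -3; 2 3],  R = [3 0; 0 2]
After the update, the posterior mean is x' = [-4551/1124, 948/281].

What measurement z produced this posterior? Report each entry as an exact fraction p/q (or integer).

x̄ = F·x = [-12, -6]
P̄ = F·P·Fᵀ + Q = [35 16; 16 19]
S = H·P̄·Hᵀ + R = [777 -621; -621 505]
K = P̄·Hᵀ·S⁻¹ = [-1329/2248 -1109/2248; 187/562 329/562]
x' − x̄ = [8937/1124, 2634/281] = K·y
y = (KᵀK)⁻¹·Kᵀ·(x' − x̄) = [-51, 45]
z = y + H·x̄ = [-51, 45] + [54, -42] = [3, 3]

z = [3, 3]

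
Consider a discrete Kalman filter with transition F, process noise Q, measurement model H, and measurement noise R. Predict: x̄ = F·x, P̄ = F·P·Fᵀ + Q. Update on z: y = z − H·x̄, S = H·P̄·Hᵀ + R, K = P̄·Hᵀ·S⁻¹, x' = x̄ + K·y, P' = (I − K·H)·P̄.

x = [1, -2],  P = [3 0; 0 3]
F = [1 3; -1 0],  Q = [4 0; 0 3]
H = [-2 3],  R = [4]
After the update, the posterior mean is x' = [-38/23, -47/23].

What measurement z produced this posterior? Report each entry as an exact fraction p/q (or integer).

z = [-3]

x̄ = F·x = [-5, -1]
P̄ = F·P·Fᵀ + Q = [34 -3; -3 6]
S = H·P̄·Hᵀ + R = [230]
K = P̄·Hᵀ·S⁻¹ = [-77/230; 12/115]
x' − x̄ = [77/23, -24/23] = K·y
y = (KᵀK)⁻¹·Kᵀ·(x' − x̄) = [-10]
z = y + H·x̄ = [-10] + [7] = [-3]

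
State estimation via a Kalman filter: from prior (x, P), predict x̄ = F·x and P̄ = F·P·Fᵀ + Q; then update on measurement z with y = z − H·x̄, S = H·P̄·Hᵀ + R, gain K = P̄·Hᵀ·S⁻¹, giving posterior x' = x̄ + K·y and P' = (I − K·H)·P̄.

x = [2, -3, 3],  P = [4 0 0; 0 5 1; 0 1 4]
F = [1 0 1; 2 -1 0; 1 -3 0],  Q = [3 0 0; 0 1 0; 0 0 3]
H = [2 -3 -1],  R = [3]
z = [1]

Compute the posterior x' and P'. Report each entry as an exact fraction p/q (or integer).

x' = [5, 704/347, 1080/347]
P' = [11 7 1; 7 2009/347 -944/347; 1 -944/347 3883/347]

x̄ = F·x = [5, 7, 11]
P̄ = F·P·Fᵀ + Q = [11 7 1; 7 22 23; 1 23 52]
y = z − H·x̄ = [23]
S = H·P̄·Hᵀ + R = [347]
K = P̄·Hᵀ·S⁻¹ = [0; -75/347; -119/347]
x' = x̄ + K·y = [5, 704/347, 1080/347]
P' = (I − K·H)·P̄ = [11 7 1; 7 2009/347 -944/347; 1 -944/347 3883/347]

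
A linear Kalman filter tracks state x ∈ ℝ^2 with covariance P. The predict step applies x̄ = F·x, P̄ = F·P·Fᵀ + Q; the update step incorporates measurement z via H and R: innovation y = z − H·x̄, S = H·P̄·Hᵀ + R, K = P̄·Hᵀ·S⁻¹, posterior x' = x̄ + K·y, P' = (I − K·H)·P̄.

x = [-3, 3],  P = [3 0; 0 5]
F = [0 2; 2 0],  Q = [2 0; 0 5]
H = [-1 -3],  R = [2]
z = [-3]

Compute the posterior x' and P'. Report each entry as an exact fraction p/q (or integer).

x̄ = F·x = [6, -6]
P̄ = F·P·Fᵀ + Q = [22 0; 0 17]
y = z − H·x̄ = [-15]
S = H·P̄·Hᵀ + R = [177]
K = P̄·Hᵀ·S⁻¹ = [-22/177; -17/59]
x' = x̄ + K·y = [464/59, -99/59]
P' = (I − K·H)·P̄ = [3410/177 -374/59; -374/59 136/59]

x' = [464/59, -99/59]
P' = [3410/177 -374/59; -374/59 136/59]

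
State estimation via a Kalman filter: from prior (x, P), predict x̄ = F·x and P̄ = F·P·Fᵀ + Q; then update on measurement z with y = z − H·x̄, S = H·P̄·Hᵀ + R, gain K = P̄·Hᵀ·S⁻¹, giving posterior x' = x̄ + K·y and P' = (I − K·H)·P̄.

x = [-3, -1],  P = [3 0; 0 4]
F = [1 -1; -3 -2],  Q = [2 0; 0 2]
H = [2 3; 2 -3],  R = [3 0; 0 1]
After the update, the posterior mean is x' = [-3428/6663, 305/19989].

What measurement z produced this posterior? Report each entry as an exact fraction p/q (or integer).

x̄ = F·x = [-2, 11]
P̄ = F·P·Fᵀ + Q = [9 -1; -1 45]
S = H·P̄·Hᵀ + R = [432 -369; -369 454]
K = P̄·Hᵀ·S⁻¹ = [4853/19989 541/2221; 9829/59967 -1123/6663]
x' − x̄ = [9898/6663, -219574/19989] = K·y
y = (KᵀK)⁻¹·Kᵀ·(x' − x̄) = [-30, 36]
z = y + H·x̄ = [-30, 36] + [29, -37] = [-1, -1]

z = [-1, -1]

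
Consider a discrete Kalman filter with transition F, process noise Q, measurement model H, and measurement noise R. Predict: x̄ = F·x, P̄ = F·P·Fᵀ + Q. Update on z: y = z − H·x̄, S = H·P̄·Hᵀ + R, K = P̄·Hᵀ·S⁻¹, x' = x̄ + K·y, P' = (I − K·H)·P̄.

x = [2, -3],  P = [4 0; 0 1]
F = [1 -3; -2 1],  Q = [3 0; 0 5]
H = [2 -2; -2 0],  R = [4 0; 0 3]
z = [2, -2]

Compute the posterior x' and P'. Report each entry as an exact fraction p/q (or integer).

x̄ = F·x = [11, -7]
P̄ = F·P·Fᵀ + Q = [16 -11; -11 22]
y = z − H·x̄ = [-34, 20]
S = H·P̄·Hᵀ + R = [244 -108; -108 67]
K = P̄·Hᵀ·S⁻¹ = [81/2342 -494/1171; -1023/2342 -440/1171]
x' = x̄ + K·y = [1624/1171, 394/1171]
P' = (I − K·H)·P̄ = [741/1171 660/1171; 660/1171 1683/1171]

x' = [1624/1171, 394/1171]
P' = [741/1171 660/1171; 660/1171 1683/1171]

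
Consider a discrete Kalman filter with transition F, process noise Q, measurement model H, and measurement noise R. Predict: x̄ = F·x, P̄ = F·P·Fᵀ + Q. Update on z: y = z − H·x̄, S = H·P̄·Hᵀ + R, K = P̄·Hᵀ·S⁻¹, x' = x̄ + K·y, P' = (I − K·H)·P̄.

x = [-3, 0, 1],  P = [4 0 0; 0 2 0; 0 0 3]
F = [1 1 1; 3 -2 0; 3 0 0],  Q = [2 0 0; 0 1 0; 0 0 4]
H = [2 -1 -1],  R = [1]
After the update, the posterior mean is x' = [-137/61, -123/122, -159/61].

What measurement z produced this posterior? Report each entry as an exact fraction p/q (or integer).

x̄ = F·x = [-2, -9, -9]
P̄ = F·P·Fᵀ + Q = [11 8 12; 8 45 36; 12 36 40]
S = H·P̄·Hᵀ + R = [122]
K = P̄·Hᵀ·S⁻¹ = [1/61; -65/122; -26/61]
x' − x̄ = [-15/61, 975/122, 390/61] = K·y
y = (KᵀK)⁻¹·Kᵀ·(x' − x̄) = [-15]
z = y + H·x̄ = [-15] + [14] = [-1]

z = [-1]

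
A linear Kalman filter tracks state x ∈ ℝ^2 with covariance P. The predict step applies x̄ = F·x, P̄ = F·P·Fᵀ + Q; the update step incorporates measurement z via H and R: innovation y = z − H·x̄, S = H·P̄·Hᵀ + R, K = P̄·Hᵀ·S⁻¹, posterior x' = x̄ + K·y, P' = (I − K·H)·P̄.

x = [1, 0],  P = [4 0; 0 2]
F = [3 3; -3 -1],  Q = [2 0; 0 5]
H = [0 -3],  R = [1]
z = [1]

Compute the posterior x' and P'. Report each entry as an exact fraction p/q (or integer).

x' = [39/97, -33/97]
P' = [1463/97 -21/194; -21/194 43/388]

x̄ = F·x = [3, -3]
P̄ = F·P·Fᵀ + Q = [56 -42; -42 43]
y = z − H·x̄ = [-8]
S = H·P̄·Hᵀ + R = [388]
K = P̄·Hᵀ·S⁻¹ = [63/194; -129/388]
x' = x̄ + K·y = [39/97, -33/97]
P' = (I − K·H)·P̄ = [1463/97 -21/194; -21/194 43/388]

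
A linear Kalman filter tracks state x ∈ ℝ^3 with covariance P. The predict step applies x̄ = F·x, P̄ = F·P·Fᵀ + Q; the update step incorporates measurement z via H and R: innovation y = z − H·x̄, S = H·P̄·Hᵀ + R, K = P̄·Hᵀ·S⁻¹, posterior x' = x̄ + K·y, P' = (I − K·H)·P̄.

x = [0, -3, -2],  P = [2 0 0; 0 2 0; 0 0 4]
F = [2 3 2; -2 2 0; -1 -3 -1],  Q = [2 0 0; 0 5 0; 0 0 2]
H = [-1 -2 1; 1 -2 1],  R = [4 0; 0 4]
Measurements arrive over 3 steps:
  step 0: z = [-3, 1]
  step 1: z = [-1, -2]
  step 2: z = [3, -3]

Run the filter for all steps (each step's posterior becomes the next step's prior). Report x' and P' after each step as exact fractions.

step 0: x̄ = F·x = [-13, -6, 11]
step 0: P̄ = F·P·Fᵀ + Q = [44 4 -30; 4 21 -8; -30 -8 26]
step 0: y = z − H·x̄ = [-39, -9]
step 0: S = H·P̄·Hᵀ + R = [266 98; 98 114]
step 0: K = P̄·Hᵀ·S⁻¹ = [-621/1295 86/185; -103/1295 -62/185; 879/2590 -69/370]
step 0: x' = x̄ + K·y = [1966/1295, 153/1295, -722/1295]
step 0: P' = (I − K·H)·P̄ = [2446/1295 -662/1295 -1362/1295; -662/1295 1669/1295 2264/1295; -1362/1295 2264/1295 4924/1295]
step 1: x̄ = F·x = [421/185, -14/5, -1703/1295]
step 1: P̄ = F·P·Fᵀ + Q = [7917/185 62/5 -5533/185; 62/5 109/5 -58/5; -5533/185 -58/5 31869/1295]
step 1: y = z − H·x̄ = [-3897/1295, -11086/1295]
step 1: S = H·P̄·Hᵀ + R = [407174/1295 149462/1295; 149462/1295 123786/1295]
step 1: K = P̄·Hᵀ·S⁻¹ = [-2572213/5417674 2430519/5417674; -246370/2708837 -915427/2708837; 1736195/5417674 -1081727/5417674]
step 1: x' = x̄ + K·y = [-737401/5417674, 993270/2708837, -3088977/5417674]
step 1: P' = (I − K·H)·P̄ = [5002732/2708837 -1338114/2708837 -2817922/2708837; -1338114/2708837 3217759/2708837 4111924/2708837; -2817922/2708837 4111924/2708837 8878316/2708837]
step 2: x̄ = F·x = [-846568/2708837, 2723941/2708837, -1066621/2708837]
step 2: P̄ = F·P·Fᵀ + Q = [100644041/2708837 29691238/2708837 -70414529/2708837; 29691238/2708837 57131061/2708837 -28513238/2708837; -70414529/2708837 -28513238/2708837 59265569/2708837]
step 2: y = z − H·x̄ = [13794446/2708837, -765440/2708837]
step 2: S = H·P̄·Hᵀ + R = [772916164/2708837 301198724/2708837; 301198724/2708837 253728144/2708837]
step 2: K = P̄·Hᵀ·S⁻¹ = [-26661523/56549365 50304511/113098730; -447555379/4863245390 -818105393/2431622695; 774189791/2431622695 -958728237/4863245390]
step 2: x' = x̄ + K·y = [-160550954/56549365, 1536791654/2431622695, 3120462363/2431622695]
step 2: P' = (I − K·H)·P̄ = [103627557/56549365 -27643149/56549365 -58304833/56549365; -27643149/56549365 2883996944/2431622695 3684227723/2431622695; -58304833/56549365 3684227723/2431622695 7958106791/2431622695]

step 0: x' = [1966/1295, 153/1295, -722/1295], P' = [2446/1295 -662/1295 -1362/1295; -662/1295 1669/1295 2264/1295; -1362/1295 2264/1295 4924/1295]
step 1: x' = [-737401/5417674, 993270/2708837, -3088977/5417674], P' = [5002732/2708837 -1338114/2708837 -2817922/2708837; -1338114/2708837 3217759/2708837 4111924/2708837; -2817922/2708837 4111924/2708837 8878316/2708837]
step 2: x' = [-160550954/56549365, 1536791654/2431622695, 3120462363/2431622695], P' = [103627557/56549365 -27643149/56549365 -58304833/56549365; -27643149/56549365 2883996944/2431622695 3684227723/2431622695; -58304833/56549365 3684227723/2431622695 7958106791/2431622695]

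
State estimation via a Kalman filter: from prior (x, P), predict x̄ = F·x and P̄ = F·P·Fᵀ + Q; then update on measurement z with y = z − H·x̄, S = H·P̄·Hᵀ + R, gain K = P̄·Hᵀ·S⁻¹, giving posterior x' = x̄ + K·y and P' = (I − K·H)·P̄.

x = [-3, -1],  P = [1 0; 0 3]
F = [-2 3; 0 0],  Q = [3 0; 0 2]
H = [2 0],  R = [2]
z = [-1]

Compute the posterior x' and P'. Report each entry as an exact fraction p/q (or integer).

x̄ = F·x = [3, 0]
P̄ = F·P·Fᵀ + Q = [34 0; 0 2]
y = z − H·x̄ = [-7]
S = H·P̄·Hᵀ + R = [138]
K = P̄·Hᵀ·S⁻¹ = [34/69; 0]
x' = x̄ + K·y = [-31/69, 0]
P' = (I − K·H)·P̄ = [34/69 0; 0 2]

x' = [-31/69, 0]
P' = [34/69 0; 0 2]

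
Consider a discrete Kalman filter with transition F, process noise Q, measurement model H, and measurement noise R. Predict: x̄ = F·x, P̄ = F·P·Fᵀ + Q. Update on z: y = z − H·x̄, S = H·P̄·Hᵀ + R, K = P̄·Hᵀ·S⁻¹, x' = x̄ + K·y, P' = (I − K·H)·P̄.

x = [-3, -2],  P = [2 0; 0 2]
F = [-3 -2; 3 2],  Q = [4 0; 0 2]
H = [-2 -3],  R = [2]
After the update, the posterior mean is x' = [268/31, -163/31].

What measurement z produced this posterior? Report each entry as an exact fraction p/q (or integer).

x̄ = F·x = [13, -13]
P̄ = F·P·Fᵀ + Q = [30 -26; -26 28]
S = H·P̄·Hᵀ + R = [62]
K = P̄·Hᵀ·S⁻¹ = [9/31; -16/31]
x' − x̄ = [-135/31, 240/31] = K·y
y = (KᵀK)⁻¹·Kᵀ·(x' − x̄) = [-15]
z = y + H·x̄ = [-15] + [13] = [-2]

z = [-2]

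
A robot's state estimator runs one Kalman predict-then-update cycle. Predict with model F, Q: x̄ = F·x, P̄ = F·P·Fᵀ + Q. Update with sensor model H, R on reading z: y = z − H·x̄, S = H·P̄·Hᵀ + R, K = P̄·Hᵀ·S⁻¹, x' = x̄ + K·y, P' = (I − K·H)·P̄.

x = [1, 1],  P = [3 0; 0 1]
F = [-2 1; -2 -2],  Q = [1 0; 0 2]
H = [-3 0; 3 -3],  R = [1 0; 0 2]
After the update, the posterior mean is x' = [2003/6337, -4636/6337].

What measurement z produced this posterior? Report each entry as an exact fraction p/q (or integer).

x̄ = F·x = [-1, -4]
P̄ = F·P·Fᵀ + Q = [14 10; 10 18]
S = H·P̄·Hᵀ + R = [127 -36; -36 110]
K = P̄·Hᵀ·S⁻¹ = [-2094/6337 6/6337; -2082/6337 -2064/6337]
x' − x̄ = [8340/6337, 20712/6337] = K·y
y = (KᵀK)⁻¹·Kᵀ·(x' − x̄) = [-4, -6]
z = y + H·x̄ = [-4, -6] + [3, 9] = [-1, 3]

z = [-1, 3]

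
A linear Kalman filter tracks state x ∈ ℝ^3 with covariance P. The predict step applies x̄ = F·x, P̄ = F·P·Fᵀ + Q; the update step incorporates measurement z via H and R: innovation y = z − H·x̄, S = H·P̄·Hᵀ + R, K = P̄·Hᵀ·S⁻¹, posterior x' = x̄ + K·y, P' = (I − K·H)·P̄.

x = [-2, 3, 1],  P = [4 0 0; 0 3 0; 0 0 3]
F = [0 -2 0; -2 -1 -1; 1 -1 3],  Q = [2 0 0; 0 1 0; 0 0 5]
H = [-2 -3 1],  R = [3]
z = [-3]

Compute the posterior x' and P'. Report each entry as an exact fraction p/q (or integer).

x' = [-2102/437, 65/23, -77/19]
P' = [4518/437 -62/23 234/19; -62/23 54/23 1; 234/19 1 534/19]

x̄ = F·x = [-6, 0, -2]
P̄ = F·P·Fᵀ + Q = [14 6 6; 6 23 -14; 6 -14 39]
y = z − H·x̄ = [-13]
S = H·P̄·Hᵀ + R = [437]
K = P̄·Hᵀ·S⁻¹ = [-40/437; -5/23; 3/19]
x' = x̄ + K·y = [-2102/437, 65/23, -77/19]
P' = (I − K·H)·P̄ = [4518/437 -62/23 234/19; -62/23 54/23 1; 234/19 1 534/19]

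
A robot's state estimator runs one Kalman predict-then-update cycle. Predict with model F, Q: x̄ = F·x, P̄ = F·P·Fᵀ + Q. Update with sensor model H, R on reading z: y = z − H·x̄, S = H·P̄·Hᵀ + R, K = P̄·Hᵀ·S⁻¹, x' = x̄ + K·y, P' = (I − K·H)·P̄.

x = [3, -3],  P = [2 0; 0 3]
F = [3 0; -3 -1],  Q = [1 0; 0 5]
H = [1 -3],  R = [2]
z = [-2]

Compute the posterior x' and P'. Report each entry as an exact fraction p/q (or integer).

x' = [1150/363, 202/121]
P' = [1568/363 158/121; 158/121 74/121]

x̄ = F·x = [9, -6]
P̄ = F·P·Fᵀ + Q = [19 -18; -18 26]
y = z − H·x̄ = [-29]
S = H·P̄·Hᵀ + R = [363]
K = P̄·Hᵀ·S⁻¹ = [73/363; -32/121]
x' = x̄ + K·y = [1150/363, 202/121]
P' = (I − K·H)·P̄ = [1568/363 158/121; 158/121 74/121]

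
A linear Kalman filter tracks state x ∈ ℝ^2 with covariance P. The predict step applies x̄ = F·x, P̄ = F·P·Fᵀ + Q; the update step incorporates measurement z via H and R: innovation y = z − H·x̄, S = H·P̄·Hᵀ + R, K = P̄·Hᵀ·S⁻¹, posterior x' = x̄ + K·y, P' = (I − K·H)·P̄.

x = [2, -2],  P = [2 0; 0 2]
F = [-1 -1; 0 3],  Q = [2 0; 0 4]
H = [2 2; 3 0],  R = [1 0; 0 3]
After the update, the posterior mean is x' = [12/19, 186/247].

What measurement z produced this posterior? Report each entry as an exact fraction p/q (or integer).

x̄ = F·x = [0, -6]
P̄ = F·P·Fᵀ + Q = [6 -6; -6 22]
S = H·P̄·Hᵀ + R = [65 0; 0 57]
K = P̄·Hᵀ·S⁻¹ = [0 6/19; 32/65 -6/19]
x' − x̄ = [12/19, 1668/247] = K·y
y = (KᵀK)⁻¹·Kᵀ·(x' − x̄) = [15, 2]
z = y + H·x̄ = [15, 2] + [-12, 0] = [3, 2]

z = [3, 2]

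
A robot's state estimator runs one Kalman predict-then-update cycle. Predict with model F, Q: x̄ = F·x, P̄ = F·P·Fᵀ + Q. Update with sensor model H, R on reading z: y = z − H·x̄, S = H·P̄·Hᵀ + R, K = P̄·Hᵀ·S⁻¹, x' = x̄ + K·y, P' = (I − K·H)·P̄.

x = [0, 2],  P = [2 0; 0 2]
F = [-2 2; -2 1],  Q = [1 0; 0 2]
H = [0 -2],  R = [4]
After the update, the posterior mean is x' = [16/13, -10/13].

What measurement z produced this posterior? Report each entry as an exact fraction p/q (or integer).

x̄ = F·x = [4, 2]
P̄ = F·P·Fᵀ + Q = [17 12; 12 12]
S = H·P̄·Hᵀ + R = [52]
K = P̄·Hᵀ·S⁻¹ = [-6/13; -6/13]
x' − x̄ = [-36/13, -36/13] = K·y
y = (KᵀK)⁻¹·Kᵀ·(x' − x̄) = [6]
z = y + H·x̄ = [6] + [-4] = [2]

z = [2]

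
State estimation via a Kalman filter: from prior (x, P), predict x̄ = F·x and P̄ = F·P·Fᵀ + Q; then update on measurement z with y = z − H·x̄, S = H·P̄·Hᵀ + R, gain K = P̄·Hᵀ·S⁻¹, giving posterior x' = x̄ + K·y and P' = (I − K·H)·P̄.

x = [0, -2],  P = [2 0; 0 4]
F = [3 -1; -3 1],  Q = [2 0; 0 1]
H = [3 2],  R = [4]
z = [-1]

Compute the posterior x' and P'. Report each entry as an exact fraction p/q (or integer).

x' = [1/4, -3/4]
P' = [23/3 -31/3; -31/3 44/3]

x̄ = F·x = [2, -2]
P̄ = F·P·Fᵀ + Q = [24 -22; -22 23]
y = z − H·x̄ = [-3]
S = H·P̄·Hᵀ + R = [48]
K = P̄·Hᵀ·S⁻¹ = [7/12; -5/12]
x' = x̄ + K·y = [1/4, -3/4]
P' = (I − K·H)·P̄ = [23/3 -31/3; -31/3 44/3]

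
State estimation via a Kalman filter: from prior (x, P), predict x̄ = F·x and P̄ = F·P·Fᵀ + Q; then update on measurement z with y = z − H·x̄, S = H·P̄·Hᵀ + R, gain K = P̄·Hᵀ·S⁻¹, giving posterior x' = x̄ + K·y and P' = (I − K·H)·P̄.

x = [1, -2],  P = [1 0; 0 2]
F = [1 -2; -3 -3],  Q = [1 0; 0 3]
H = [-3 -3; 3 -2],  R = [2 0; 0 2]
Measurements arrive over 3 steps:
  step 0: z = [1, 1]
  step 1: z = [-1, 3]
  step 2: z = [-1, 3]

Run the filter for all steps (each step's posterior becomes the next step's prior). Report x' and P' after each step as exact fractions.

step 0: x' = [6503/50527, -21276/50527], P' = [5734/50527 -1278/50527; -1278/50527 8004/50527]
step 1: x' = [82233089/112091887, -40668342/112091887], P' = [12119342/112091887 -2602614/112091887; -2602614/112091887 17272272/112091887]
step 2: x' = [190708854977/242313930379, -106690659090/242313930379], P' = [26169532374/242313930379 -5613211086/242313930379; -5613211086/242313930379 37322305392/242313930379]

step 0: x̄ = F·x = [5, 3]
step 0: P̄ = F·P·Fᵀ + Q = [10 9; 9 30]
step 0: y = z − H·x̄ = [25, -8]
step 0: S = H·P̄·Hᵀ + R = [524 63; 63 104]
step 0: K = P̄·Hᵀ·S⁻¹ = [-6684/50527 9879/50527; -10089/50527 -9921/50527]
step 0: x' = x̄ + K·y = [6503/50527, -21276/50527]
step 0: P' = (I − K·H)·P̄ = [5734/50527 -1278/50527; -1278/50527 8004/50527]
step 1: x̄ = F·x = [49055/50527, 44319/50527]
step 1: P̄ = F·P·Fᵀ + Q = [93389/50527 26988/50527; 26988/50527 252219/50527]
step 1: y = z − H·x̄ = [229595/50527, 93054/50527]
step 1: S = H·P̄·Hᵀ + R = [3697310/50527 591849/50527; 591849/50527 1626575/50527]
step 1: K = P̄·Hᵀ·S⁻¹ = [-14275092/112091887 20781627/112091887; -22004487/112091887 -21176193/112091887]
step 1: x' = x̄ + K·y = [82233089/112091887, -40668342/112091887]
step 1: P' = (I − K·H)·P̄ = [12119342/112091887 -2602614/112091887; -2602614/112091887 17272272/112091887]
step 2: x̄ = F·x = [163569773/112091887, -124694241/112091887]
step 2: P̄ = F·P·Fᵀ + Q = [203710773/112091887 59467764/112091887; 59467764/112091887 553953135/112091887]
step 2: y = z − H·x̄ = [4534709/112091887, -403822140/112091887]
step 2: S = H·P̄·Hᵀ + R = [8113578698/112091887 1311918561/112091887; 1311918561/112091887 3559780103/112091887]
step 2: K = P̄·Hᵀ·S⁻¹ = [-30834481932/242313930379 44867509647/242313930379; -47563641459/242313930379 -45742122021/242313930379]
step 2: x' = x̄ + K·y = [190708854977/242313930379, -106690659090/242313930379]
step 2: P' = (I − K·H)·P̄ = [26169532374/242313930379 -5613211086/242313930379; -5613211086/242313930379 37322305392/242313930379]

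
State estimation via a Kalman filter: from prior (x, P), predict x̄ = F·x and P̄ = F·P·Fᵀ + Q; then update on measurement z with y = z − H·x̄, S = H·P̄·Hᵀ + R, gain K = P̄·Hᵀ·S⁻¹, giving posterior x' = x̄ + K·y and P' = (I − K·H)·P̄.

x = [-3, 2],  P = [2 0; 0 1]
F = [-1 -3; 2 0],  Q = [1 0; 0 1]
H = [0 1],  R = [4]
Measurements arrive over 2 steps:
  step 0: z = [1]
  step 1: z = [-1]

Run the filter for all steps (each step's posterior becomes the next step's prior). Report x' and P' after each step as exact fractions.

step 0: x̄ = F·x = [-3, -6]
step 0: P̄ = F·P·Fᵀ + Q = [12 -4; -4 9]
step 0: y = z − H·x̄ = [7]
step 0: S = H·P̄·Hᵀ + R = [13]
step 0: K = P̄·Hᵀ·S⁻¹ = [-4/13; 9/13]
step 0: x' = x̄ + K·y = [-67/13, -15/13]
step 0: P' = (I − K·H)·P̄ = [140/13 -16/13; -16/13 36/13]
step 1: x̄ = F·x = [112/13, -134/13]
step 1: P̄ = F·P·Fᵀ + Q = [381/13 -184/13; -184/13 573/13]
step 1: y = z − H·x̄ = [121/13]
step 1: S = H·P̄·Hᵀ + R = [625/13]
step 1: K = P̄·Hᵀ·S⁻¹ = [-184/625; 573/625]
step 1: x' = x̄ + K·y = [3672/625, -1109/625]
step 1: P' = (I − K·H)·P̄ = [15713/625 -736/625; -736/625 2292/625]

step 0: x' = [-67/13, -15/13], P' = [140/13 -16/13; -16/13 36/13]
step 1: x' = [3672/625, -1109/625], P' = [15713/625 -736/625; -736/625 2292/625]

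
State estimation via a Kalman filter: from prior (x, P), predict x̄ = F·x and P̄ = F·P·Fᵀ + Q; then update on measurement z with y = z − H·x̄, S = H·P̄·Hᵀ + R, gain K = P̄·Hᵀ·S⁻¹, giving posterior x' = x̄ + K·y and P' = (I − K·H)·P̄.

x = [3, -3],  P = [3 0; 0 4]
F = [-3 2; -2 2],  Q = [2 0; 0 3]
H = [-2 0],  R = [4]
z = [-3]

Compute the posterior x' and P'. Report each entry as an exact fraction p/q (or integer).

x̄ = F·x = [-15, -12]
P̄ = F·P·Fᵀ + Q = [45 34; 34 31]
y = z − H·x̄ = [-33]
S = H·P̄·Hᵀ + R = [184]
K = P̄·Hᵀ·S⁻¹ = [-45/92; -17/46]
x' = x̄ + K·y = [105/92, 9/46]
P' = (I − K·H)·P̄ = [45/46 17/23; 17/23 135/23]

x' = [105/92, 9/46]
P' = [45/46 17/23; 17/23 135/23]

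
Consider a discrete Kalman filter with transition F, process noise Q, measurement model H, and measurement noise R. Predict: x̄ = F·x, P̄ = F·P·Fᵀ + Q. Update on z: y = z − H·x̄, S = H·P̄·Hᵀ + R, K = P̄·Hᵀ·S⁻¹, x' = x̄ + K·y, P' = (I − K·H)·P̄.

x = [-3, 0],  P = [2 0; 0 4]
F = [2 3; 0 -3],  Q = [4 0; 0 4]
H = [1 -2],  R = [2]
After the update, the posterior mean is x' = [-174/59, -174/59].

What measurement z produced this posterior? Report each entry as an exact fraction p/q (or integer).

x̄ = F·x = [-6, 0]
P̄ = F·P·Fᵀ + Q = [48 -36; -36 40]
S = H·P̄·Hᵀ + R = [354]
K = P̄·Hᵀ·S⁻¹ = [20/59; -58/177]
x' − x̄ = [180/59, -174/59] = K·y
y = (KᵀK)⁻¹·Kᵀ·(x' − x̄) = [9]
z = y + H·x̄ = [9] + [-6] = [3]

z = [3]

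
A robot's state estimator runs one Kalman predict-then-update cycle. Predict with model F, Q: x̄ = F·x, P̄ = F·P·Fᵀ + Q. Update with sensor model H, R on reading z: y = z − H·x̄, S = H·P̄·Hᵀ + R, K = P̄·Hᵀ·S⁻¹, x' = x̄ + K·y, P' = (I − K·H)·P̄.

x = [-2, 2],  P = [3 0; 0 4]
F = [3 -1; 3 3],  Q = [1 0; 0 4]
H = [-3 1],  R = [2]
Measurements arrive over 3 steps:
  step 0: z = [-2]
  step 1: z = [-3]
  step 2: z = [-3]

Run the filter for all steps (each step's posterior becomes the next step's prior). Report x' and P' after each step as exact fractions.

step 0: x̄ = F·x = [-8, 0]
step 0: P̄ = F·P·Fᵀ + Q = [32 15; 15 67]
step 0: y = z − H·x̄ = [-26]
step 0: S = H·P̄·Hᵀ + R = [267]
step 0: K = P̄·Hᵀ·S⁻¹ = [-27/89; 22/267]
step 0: x' = x̄ + K·y = [-10/89, -572/267]
step 0: P' = (I − K·H)·P̄ = [661/89 1929/89; 1929/89 17405/267]
step 1: x̄ = F·x = [482/267, -602/89]
step 1: P̄ = F·P·Fᵀ + Q = [797/267 118/89; 118/89 93242/89]
step 1: y = z − H·x̄ = [817/89]
step 1: S = H·P̄·Hᵀ + R = [95103/89]
step 1: K = P̄·Hᵀ·S⁻¹ = [-679/95103; 92888/95103]
step 1: x' = x̄ + K·y = [165451/95103, 209410/95103]
step 1: P' = (I − K·H)·P̄ = [278704/95103 834754/95103; 834754/95103 2690038/95103]
step 2: x̄ = F·x = [286943/95103, 374861/31701]
step 2: P̄ = F·P·Fᵀ + Q = [284953/95103 -184418/31701; -184418/31701 4680518/10567]
step 2: y = z − H·x̄ = [-61007/10567]
step 2: S = H·P̄·Hᵀ + R = [5355441/10567]
step 2: K = P̄·Hᵀ·S⁻¹ = [-22351/765063; 4864936/5355441]
step 2: x' = x̄ + K·y = [812458/255021, 35240545/5355441]
step 2: P' = (I − K·H)·P̄ = [1961392/765063 5839474/765063; 5839474/765063 132358826/5355441]

step 0: x' = [-10/89, -572/267], P' = [661/89 1929/89; 1929/89 17405/267]
step 1: x' = [165451/95103, 209410/95103], P' = [278704/95103 834754/95103; 834754/95103 2690038/95103]
step 2: x' = [812458/255021, 35240545/5355441], P' = [1961392/765063 5839474/765063; 5839474/765063 132358826/5355441]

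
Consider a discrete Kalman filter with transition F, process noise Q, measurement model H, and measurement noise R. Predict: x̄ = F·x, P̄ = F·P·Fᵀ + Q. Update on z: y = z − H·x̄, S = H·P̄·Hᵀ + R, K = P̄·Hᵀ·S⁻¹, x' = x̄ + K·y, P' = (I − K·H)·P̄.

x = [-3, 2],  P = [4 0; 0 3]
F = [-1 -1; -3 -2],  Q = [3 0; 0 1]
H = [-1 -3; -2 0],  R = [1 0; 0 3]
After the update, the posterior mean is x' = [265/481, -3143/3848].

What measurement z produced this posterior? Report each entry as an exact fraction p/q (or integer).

x̄ = F·x = [1, 5]
P̄ = F·P·Fᵀ + Q = [10 18; 18 49]
S = H·P̄·Hᵀ + R = [560 128; 128 43]
K = P̄·Hᵀ·S⁻¹ = [-12/481 -188/481; -2487/7696 60/481]
x' − x̄ = [-216/481, -22383/3848] = K·y
y = (KᵀK)⁻¹·Kᵀ·(x' − x̄) = [18, 0]
z = y + H·x̄ = [18, 0] + [-16, -2] = [2, -2]

z = [2, -2]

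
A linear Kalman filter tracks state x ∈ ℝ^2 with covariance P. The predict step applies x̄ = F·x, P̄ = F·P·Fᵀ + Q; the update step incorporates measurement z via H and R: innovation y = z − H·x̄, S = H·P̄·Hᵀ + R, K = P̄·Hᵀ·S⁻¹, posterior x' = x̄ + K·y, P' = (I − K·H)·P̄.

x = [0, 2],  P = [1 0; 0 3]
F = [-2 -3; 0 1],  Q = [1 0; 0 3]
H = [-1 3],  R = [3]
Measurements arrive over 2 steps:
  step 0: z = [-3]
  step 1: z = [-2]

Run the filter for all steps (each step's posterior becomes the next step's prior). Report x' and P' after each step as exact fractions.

step 0: x' = [27/143, -119/143], P' = [1095/143 306/143; 306/143 129/143]
step 1: x' = [11767/20801, -10319/20801], P' = [293829/20801 85590/20801; 85590/20801 31203/20801]

step 0: x̄ = F·x = [-6, 2]
step 0: P̄ = F·P·Fᵀ + Q = [32 -9; -9 6]
step 0: y = z − H·x̄ = [-15]
step 0: S = H·P̄·Hᵀ + R = [143]
step 0: K = P̄·Hᵀ·S⁻¹ = [-59/143; 27/143]
step 0: x' = x̄ + K·y = [27/143, -119/143]
step 0: P' = (I − K·H)·P̄ = [1095/143 306/143; 306/143 129/143]
step 1: x̄ = F·x = [303/143, -119/143]
step 1: P̄ = F·P·Fᵀ + Q = [9356/143 -999/143; -999/143 558/143]
step 1: y = z − H·x̄ = [34/13]
step 1: S = H·P̄·Hᵀ + R = [1891/13]
step 1: K = P̄·Hᵀ·S⁻¹ = [-1123/1891; 243/1891]
step 1: x' = x̄ + K·y = [11767/20801, -10319/20801]
step 1: P' = (I − K·H)·P̄ = [293829/20801 85590/20801; 85590/20801 31203/20801]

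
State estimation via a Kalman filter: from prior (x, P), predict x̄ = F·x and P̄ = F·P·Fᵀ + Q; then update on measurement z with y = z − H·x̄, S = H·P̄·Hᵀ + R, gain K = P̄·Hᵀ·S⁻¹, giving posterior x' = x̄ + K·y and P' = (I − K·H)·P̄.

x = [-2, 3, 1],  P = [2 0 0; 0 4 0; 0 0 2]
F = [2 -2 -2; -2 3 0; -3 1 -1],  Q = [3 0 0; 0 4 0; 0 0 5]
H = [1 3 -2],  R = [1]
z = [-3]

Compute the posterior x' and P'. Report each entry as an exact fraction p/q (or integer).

x' = [-115/12, 23/3, 49/6]
P' = [5039/168 -440/21 -1373/84; -440/21 496/21 520/21; -1373/84 520/21 1217/42]

x̄ = F·x = [-12, 13, 8]
P̄ = F·P·Fᵀ + Q = [35 -32 -16; -32 48 24; -16 24 29]
y = z − H·x̄ = [-14]
S = H·P̄·Hᵀ + R = [168]
K = P̄·Hᵀ·S⁻¹ = [-29/168; 8/21; -1/84]
x' = x̄ + K·y = [-115/12, 23/3, 49/6]
P' = (I − K·H)·P̄ = [5039/168 -440/21 -1373/84; -440/21 496/21 520/21; -1373/84 520/21 1217/42]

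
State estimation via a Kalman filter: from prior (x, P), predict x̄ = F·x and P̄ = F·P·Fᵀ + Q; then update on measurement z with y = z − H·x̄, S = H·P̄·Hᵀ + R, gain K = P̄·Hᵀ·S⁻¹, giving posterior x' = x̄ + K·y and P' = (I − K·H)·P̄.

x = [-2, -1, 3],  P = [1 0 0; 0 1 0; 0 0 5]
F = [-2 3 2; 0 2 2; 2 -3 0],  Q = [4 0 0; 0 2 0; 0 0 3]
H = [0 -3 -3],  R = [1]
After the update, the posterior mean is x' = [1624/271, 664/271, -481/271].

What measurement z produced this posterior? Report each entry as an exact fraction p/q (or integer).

x̄ = F·x = [7, 4, -1]
P̄ = F·P·Fᵀ + Q = [37 26 -13; 26 26 -6; -13 -6 16]
S = H·P̄·Hᵀ + R = [271]
K = P̄·Hᵀ·S⁻¹ = [-39/271; -60/271; -30/271]
x' − x̄ = [-273/271, -420/271, -210/271] = K·y
y = (KᵀK)⁻¹·Kᵀ·(x' − x̄) = [7]
z = y + H·x̄ = [7] + [-9] = [-2]

z = [-2]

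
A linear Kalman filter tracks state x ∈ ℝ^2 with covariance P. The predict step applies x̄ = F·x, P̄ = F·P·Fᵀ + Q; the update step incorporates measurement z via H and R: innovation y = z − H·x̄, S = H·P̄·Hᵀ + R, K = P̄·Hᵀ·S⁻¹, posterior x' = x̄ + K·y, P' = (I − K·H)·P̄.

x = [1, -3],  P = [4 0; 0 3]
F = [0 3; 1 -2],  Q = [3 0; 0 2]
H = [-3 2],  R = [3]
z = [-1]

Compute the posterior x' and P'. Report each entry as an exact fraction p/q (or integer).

x' = [81/187, 49/187]
P' = [318/187 414/187; 414/187 666/187]

x̄ = F·x = [-9, 7]
P̄ = F·P·Fᵀ + Q = [30 -18; -18 18]
y = z − H·x̄ = [-42]
S = H·P̄·Hᵀ + R = [561]
K = P̄·Hᵀ·S⁻¹ = [-42/187; 30/187]
x' = x̄ + K·y = [81/187, 49/187]
P' = (I − K·H)·P̄ = [318/187 414/187; 414/187 666/187]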